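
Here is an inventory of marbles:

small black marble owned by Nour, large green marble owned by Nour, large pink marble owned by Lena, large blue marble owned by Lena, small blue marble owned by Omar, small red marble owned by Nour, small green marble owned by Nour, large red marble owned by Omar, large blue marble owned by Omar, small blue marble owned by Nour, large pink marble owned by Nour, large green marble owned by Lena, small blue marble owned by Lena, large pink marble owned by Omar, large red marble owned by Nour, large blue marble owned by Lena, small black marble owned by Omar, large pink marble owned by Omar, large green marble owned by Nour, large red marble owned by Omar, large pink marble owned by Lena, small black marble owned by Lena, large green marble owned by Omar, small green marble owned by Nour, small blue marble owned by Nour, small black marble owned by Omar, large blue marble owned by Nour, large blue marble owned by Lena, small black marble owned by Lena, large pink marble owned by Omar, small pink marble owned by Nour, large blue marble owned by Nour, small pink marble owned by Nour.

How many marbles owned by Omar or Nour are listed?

Nour: 14; Omar: 10; together 14 + 10 = 24.

24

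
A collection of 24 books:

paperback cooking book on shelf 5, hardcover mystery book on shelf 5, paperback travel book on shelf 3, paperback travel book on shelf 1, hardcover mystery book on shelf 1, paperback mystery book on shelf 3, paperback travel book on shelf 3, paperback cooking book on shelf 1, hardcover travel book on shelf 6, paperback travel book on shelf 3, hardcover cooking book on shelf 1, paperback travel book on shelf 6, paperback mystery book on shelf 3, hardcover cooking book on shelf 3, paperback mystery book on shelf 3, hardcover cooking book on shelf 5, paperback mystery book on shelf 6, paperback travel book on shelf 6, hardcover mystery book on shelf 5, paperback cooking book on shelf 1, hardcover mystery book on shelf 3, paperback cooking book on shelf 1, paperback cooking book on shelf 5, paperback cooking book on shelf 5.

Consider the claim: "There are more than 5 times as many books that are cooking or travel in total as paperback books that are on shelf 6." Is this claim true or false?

books that are cooking or travel: 16.
paperback books on shelf 6: 3.
The claim requires 16 > 5 × 3 = 15, which holds.

True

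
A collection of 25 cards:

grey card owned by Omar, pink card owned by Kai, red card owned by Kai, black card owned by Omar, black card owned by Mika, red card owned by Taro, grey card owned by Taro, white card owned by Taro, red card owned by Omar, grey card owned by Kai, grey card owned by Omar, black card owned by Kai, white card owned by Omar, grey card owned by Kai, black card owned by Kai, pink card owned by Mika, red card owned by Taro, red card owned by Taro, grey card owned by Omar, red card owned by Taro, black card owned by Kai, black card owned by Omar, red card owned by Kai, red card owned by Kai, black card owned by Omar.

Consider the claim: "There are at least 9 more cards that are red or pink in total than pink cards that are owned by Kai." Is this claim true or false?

cards that are red or pink: 10.
pink cards owned by Kai: 1.
The claim requires 10 − 1 = 9 ≥ 9, which holds.

True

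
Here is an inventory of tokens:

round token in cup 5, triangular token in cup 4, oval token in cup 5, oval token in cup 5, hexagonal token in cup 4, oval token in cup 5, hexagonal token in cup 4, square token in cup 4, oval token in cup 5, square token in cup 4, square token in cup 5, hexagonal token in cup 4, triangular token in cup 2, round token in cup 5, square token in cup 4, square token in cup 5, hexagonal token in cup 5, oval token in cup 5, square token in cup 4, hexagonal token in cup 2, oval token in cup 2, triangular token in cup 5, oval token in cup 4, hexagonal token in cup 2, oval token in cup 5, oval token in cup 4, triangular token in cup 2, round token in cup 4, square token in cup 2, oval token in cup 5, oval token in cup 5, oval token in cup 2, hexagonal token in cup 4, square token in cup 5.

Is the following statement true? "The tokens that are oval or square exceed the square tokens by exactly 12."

True

tokens that are oval or square: 20.
square tokens: 8.
The claim requires 20 − 8 (= 12) to equal 12, which holds.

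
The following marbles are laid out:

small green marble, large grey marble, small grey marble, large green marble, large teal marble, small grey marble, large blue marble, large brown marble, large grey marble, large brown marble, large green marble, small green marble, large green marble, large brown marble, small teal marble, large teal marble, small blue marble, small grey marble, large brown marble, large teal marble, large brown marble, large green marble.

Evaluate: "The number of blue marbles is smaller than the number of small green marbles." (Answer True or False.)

|blue marbles| = 2.
|small green marbles| = 2.
The claim requires 2 < 2, which does not hold.

False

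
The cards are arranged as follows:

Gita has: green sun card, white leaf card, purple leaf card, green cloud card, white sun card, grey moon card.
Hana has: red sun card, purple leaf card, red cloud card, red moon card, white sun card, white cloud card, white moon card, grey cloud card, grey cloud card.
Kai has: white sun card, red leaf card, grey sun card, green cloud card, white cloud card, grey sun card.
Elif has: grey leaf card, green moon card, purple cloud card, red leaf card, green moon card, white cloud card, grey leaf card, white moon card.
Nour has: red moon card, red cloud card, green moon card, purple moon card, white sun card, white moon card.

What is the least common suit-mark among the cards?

Counts by suit-mark: cloud 10, moon 10, sun 8, leaf 7.
The minimum is 7, held uniquely by leaf.

leaf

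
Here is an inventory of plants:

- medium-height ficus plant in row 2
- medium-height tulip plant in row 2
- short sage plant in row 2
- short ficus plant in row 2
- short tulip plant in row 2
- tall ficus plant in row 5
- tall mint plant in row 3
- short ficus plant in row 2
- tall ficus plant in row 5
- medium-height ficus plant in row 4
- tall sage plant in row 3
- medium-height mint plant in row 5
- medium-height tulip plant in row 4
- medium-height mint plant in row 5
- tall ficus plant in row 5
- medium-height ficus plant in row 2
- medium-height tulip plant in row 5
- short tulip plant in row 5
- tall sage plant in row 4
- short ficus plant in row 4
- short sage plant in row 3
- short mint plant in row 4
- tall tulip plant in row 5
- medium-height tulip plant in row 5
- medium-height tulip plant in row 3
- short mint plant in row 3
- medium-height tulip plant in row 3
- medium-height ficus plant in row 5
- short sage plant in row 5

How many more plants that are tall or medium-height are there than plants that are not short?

plants that are tall or medium-height: 19.
plants that are not short: 19.
19 − 19 = 0.

0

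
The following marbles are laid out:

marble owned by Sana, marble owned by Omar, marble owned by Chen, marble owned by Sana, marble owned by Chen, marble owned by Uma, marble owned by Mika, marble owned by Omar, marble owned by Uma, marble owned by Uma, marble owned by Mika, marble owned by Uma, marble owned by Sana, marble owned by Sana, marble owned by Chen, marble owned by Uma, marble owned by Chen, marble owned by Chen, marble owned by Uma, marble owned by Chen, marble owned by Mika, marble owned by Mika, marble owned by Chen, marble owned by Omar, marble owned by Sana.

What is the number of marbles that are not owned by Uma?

19

Total marbles: 25; with the excluded value: 6; remaining 25 − 6 = 19.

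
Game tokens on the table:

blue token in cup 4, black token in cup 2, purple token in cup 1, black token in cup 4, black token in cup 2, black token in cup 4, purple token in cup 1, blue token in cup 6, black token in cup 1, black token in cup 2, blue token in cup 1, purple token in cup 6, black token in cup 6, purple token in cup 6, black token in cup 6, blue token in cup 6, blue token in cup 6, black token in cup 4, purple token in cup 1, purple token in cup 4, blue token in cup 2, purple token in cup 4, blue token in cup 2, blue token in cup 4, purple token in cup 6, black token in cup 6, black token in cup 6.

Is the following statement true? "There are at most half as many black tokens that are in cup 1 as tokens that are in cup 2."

True

There is 1 black token in cup 1.
There are 5 tokens in cup 2.
The claim requires 2 × 1 = 2 ≤ 5, which holds.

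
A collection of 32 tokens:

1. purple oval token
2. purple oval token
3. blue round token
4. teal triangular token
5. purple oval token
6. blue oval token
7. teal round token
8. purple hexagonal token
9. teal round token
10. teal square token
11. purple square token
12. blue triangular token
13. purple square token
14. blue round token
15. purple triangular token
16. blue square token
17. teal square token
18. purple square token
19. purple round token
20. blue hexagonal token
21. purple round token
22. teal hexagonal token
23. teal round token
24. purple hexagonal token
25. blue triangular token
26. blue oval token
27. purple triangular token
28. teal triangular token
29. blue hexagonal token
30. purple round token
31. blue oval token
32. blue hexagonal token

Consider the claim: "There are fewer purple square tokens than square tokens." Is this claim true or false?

purple square tokens: 3.
square tokens: 6.
The claim requires 3 < 6, which holds.

True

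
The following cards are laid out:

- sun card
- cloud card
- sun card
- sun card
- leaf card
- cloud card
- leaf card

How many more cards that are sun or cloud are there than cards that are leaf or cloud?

cards that are sun or cloud: 5.
cards that are leaf or cloud: 4.
5 − 4 = 1.

1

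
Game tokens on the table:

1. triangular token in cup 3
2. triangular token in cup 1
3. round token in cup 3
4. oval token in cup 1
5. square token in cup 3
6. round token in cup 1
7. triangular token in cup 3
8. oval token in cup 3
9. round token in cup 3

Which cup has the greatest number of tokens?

cup 3

Counts by cup: cup 3→6, cup 1→3.
The maximum is 6, held uniquely by cup 3.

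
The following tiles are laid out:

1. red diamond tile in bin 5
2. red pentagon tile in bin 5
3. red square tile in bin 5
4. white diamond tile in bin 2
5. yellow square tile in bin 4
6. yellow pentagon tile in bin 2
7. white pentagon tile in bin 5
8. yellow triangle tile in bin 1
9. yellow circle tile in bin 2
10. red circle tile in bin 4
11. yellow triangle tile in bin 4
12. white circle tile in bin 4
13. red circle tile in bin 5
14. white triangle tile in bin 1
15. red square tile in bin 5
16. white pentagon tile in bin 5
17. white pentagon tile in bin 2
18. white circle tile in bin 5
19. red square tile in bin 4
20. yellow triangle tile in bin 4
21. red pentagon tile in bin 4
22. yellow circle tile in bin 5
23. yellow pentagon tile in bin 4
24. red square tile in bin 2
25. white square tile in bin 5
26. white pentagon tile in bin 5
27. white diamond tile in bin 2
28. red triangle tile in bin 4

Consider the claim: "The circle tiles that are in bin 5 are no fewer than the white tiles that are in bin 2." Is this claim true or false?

|circle tiles in bin 5| = 3.
|white tiles in bin 2| = 3.
The claim requires 3 ≥ 3, which holds.

True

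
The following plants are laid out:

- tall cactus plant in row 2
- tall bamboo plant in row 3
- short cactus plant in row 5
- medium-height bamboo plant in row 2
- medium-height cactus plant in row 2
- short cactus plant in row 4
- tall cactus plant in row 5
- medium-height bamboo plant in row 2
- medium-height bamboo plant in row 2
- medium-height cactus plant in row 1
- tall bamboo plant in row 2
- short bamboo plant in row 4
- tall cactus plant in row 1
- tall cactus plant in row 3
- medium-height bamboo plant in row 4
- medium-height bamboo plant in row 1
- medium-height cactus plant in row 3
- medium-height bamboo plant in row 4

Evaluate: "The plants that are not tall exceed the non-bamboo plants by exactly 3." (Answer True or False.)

True

plants that are not tall: 12.
non-bamboo plants: 9.
The claim requires 12 − 9 (= 3) to equal 3, which holds.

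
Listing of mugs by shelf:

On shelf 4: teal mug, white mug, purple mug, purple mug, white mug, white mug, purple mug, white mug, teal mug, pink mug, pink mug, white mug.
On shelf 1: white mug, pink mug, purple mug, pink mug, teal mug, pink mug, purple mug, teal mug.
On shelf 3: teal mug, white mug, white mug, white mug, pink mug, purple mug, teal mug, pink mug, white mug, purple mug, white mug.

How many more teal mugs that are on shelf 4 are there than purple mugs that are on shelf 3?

0

teal mugs on shelf 4: 2.
purple mugs on shelf 3: 2.
2 − 2 = 0.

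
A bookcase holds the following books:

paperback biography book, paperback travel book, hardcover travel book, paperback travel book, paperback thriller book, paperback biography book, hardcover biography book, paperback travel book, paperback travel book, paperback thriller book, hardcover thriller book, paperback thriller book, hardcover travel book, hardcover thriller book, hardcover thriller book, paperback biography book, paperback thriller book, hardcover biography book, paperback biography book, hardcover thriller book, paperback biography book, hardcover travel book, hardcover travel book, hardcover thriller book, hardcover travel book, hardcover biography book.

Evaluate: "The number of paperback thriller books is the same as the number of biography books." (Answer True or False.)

False

paperback thriller books: 4.
biography books: 8.
The claim requires 4 = 8, which does not hold.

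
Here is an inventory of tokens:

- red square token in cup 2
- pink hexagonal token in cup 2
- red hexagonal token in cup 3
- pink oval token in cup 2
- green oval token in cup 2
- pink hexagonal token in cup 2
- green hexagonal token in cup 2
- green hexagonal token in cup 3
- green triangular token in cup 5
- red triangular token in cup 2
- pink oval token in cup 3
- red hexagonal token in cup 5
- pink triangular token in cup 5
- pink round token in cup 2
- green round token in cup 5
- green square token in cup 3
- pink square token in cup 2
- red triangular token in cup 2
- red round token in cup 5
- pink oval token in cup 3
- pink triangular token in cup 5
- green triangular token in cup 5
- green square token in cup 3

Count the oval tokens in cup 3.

2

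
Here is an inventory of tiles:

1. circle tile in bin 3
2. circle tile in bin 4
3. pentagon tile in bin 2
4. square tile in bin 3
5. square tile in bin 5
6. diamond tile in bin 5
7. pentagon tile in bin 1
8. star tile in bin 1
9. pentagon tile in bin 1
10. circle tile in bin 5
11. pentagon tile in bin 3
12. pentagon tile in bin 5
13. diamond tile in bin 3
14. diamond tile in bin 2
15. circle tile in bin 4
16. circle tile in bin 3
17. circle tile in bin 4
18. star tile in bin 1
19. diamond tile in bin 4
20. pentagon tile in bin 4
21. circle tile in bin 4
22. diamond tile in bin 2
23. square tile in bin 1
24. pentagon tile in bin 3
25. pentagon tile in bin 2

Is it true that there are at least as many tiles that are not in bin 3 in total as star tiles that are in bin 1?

There are 19 tiles that are not in bin 3.
There are 2 star tiles in bin 1.
The claim requires 19 ≥ 2, which holds.

True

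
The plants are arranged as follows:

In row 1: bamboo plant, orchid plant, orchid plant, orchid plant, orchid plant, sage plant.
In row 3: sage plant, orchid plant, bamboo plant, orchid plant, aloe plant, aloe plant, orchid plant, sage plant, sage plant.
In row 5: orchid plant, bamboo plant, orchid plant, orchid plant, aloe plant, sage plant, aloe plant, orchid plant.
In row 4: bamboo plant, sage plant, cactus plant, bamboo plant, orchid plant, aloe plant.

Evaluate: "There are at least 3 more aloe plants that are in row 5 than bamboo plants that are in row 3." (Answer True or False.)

|aloe plants in row 5| = 2.
|bamboo plants in row 3| = 1.
The claim requires 2 − 1 = 1 ≥ 3, which does not hold.

False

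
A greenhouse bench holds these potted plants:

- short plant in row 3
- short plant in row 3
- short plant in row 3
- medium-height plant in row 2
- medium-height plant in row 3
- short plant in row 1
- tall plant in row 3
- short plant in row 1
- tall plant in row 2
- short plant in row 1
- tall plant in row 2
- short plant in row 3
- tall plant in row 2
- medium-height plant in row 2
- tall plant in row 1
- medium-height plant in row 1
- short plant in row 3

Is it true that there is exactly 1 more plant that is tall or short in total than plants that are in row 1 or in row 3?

True

|plants that are tall or short| = 13.
|plants in row 1 or in row 3| = 12.
The claim requires 13 − 12 (= 1) to equal 1, which holds.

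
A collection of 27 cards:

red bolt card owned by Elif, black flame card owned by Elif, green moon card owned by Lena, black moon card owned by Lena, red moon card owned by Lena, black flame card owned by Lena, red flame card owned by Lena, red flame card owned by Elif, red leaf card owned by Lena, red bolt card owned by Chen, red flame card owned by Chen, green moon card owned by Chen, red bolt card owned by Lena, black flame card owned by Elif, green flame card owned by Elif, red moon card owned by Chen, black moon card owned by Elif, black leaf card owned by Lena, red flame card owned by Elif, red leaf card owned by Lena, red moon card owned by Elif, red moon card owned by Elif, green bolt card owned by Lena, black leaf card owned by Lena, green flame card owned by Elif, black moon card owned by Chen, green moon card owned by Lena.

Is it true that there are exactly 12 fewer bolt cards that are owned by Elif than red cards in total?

bolt cards owned by Elif: 1.
red cards: 13.
The claim requires 13 − 1 (= 12) to equal 12, which holds.

True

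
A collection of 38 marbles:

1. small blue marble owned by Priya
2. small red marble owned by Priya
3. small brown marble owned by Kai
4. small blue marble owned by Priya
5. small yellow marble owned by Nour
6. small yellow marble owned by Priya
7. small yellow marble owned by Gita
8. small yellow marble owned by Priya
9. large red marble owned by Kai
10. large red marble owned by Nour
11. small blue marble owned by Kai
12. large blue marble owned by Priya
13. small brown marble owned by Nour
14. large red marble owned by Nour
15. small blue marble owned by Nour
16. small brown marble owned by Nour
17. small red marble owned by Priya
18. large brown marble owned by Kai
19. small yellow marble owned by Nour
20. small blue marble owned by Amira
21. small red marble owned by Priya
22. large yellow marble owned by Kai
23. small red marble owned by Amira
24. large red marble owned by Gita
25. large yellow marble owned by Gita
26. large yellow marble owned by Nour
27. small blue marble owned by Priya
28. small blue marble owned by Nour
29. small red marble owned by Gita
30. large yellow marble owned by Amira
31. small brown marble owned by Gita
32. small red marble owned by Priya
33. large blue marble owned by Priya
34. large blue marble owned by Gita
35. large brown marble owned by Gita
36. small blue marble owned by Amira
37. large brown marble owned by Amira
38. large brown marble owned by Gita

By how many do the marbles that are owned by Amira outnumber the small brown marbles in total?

marbles owned by Amira: 5.
small brown marbles: 4.
5 − 4 = 1.

1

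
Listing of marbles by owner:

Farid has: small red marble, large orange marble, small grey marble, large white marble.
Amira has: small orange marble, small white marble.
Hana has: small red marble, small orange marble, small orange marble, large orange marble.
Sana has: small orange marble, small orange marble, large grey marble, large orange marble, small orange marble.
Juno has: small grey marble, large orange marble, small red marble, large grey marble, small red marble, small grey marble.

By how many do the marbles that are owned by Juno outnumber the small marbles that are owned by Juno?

marbles owned by Juno: 6.
small marbles owned by Juno: 4.
6 − 4 = 2.

2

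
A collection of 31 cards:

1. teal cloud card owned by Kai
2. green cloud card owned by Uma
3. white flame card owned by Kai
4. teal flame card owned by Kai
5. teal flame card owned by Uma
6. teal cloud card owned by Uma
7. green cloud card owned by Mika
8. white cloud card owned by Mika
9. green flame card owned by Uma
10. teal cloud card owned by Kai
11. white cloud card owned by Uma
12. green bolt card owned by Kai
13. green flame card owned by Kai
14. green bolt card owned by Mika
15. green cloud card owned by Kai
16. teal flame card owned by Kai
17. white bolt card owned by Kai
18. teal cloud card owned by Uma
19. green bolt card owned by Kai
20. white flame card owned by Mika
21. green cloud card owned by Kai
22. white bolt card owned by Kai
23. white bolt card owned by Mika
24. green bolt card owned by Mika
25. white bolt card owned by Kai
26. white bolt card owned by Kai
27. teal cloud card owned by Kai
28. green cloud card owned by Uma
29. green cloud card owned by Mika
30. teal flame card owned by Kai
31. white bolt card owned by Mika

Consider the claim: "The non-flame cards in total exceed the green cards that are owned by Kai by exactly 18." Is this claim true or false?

True

There are 23 non-flame cards.
Count of green cards owned by Kai: 5.
The claim requires 23 − 5 (= 18) to equal 18, which holds.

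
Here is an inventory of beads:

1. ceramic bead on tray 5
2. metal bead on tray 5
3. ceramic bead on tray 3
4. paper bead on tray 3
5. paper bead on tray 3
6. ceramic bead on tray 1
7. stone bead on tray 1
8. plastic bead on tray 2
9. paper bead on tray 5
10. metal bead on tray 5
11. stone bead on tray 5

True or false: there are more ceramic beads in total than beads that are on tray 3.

ceramic beads: 3.
beads on tray 3: 3.
The claim requires 3 > 3, which does not hold.

False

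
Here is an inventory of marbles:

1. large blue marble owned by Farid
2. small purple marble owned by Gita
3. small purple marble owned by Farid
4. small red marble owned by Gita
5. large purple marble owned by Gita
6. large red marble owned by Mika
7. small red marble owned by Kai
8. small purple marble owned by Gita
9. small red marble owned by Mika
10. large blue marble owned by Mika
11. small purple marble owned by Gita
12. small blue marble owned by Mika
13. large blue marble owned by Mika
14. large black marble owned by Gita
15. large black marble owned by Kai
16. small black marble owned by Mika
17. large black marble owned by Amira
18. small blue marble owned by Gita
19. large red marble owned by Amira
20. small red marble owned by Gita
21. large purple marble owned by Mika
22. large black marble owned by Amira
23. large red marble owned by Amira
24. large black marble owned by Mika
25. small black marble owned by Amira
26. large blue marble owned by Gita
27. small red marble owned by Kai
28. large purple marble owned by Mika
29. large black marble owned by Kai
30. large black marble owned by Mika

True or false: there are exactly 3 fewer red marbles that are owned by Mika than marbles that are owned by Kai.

False

red marbles owned by Mika: 2.
marbles owned by Kai: 4.
The claim requires 4 − 2 (= 2) to equal 3, which does not hold.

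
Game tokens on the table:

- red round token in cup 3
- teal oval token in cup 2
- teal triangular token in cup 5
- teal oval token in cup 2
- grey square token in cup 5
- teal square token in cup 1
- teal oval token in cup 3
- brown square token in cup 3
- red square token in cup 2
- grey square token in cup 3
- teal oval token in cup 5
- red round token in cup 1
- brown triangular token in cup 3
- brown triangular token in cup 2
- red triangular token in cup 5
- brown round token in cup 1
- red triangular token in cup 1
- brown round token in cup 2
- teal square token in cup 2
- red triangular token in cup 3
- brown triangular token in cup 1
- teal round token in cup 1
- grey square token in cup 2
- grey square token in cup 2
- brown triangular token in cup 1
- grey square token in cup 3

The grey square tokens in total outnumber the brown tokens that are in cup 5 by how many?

grey square tokens: 5.
brown tokens in cup 5: 0.
5 − 0 = 5.

5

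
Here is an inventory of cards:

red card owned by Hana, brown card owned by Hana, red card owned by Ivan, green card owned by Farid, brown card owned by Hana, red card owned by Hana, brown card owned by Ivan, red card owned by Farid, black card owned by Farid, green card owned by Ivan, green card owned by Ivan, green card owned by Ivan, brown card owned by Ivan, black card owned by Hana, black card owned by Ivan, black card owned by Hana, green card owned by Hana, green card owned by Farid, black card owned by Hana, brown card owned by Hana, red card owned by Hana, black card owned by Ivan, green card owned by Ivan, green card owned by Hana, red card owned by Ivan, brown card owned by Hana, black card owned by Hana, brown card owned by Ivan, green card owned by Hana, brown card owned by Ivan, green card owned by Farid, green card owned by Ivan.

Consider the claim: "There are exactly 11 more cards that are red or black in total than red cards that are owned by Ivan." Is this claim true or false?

|cards that are red or black| = 13.
|red cards owned by Ivan| = 2.
The claim requires 13 − 2 (= 11) to equal 11, which holds.

True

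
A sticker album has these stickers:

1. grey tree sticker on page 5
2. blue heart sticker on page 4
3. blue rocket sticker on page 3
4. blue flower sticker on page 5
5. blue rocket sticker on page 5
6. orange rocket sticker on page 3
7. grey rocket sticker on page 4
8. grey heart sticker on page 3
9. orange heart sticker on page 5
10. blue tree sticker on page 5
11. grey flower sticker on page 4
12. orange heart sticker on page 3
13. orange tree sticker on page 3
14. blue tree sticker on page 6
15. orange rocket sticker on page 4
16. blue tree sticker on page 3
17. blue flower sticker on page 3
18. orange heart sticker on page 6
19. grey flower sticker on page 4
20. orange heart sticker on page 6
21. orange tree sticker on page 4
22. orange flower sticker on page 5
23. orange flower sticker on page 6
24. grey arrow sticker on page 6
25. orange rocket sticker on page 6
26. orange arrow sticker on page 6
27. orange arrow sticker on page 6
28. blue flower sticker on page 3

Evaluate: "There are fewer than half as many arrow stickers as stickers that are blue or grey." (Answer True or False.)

True

arrow stickers: 3.
stickers that are blue or grey: 15.
The claim requires 2 × 3 = 6 < 15, which holds.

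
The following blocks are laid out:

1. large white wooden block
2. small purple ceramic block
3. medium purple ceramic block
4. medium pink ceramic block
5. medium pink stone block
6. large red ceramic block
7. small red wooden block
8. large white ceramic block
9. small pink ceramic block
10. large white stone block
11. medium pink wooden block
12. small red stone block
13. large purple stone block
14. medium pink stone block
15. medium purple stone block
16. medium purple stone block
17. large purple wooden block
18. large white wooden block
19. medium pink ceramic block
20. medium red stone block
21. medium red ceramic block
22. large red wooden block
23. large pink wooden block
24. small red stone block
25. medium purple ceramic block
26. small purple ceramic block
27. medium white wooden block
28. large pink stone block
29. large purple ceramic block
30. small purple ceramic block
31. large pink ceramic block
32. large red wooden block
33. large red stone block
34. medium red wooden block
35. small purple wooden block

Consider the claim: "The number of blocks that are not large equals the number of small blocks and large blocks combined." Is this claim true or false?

False

There are 21 blocks that are not large.
small blocks: 8; large blocks: 14; combined: 8 + 14 = 22.
The claim requires 21 = 22, which does not hold.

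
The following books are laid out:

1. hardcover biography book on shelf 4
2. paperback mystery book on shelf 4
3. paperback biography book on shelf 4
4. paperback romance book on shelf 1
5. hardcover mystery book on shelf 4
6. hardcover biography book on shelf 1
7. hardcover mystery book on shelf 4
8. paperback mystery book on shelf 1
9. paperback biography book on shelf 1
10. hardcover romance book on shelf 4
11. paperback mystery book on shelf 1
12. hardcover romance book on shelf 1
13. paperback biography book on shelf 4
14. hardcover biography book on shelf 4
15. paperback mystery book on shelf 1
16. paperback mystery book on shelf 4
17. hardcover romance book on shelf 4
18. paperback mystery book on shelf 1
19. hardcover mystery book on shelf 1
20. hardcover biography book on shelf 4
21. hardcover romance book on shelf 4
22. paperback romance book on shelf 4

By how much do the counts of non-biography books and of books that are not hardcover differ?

non-biography books: 15. books that are not hardcover: 11.
|15 − 11| = 15 − 11 = 4.

4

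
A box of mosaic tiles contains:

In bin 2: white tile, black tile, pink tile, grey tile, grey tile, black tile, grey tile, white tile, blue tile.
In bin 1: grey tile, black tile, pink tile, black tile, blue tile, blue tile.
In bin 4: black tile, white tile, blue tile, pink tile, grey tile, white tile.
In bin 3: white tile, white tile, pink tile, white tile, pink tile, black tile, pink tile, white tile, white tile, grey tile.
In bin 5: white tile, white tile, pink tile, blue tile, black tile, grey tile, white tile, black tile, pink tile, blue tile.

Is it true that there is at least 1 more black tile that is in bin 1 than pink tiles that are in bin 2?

True

black tiles in bin 1: 2.
pink tiles in bin 2: 1.
The claim requires 2 − 1 = 1 ≥ 1, which holds.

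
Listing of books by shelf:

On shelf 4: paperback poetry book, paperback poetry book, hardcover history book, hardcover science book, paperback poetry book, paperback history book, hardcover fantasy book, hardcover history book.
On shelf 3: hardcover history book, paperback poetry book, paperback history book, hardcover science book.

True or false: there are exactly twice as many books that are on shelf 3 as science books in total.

True

books on shelf 3: 4.
science books: 2.
The claim requires 4 = 2 × 2 = 4, which holds.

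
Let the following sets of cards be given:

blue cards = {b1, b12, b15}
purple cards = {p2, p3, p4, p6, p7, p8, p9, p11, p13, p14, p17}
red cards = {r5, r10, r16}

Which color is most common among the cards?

Counts by color: purple 11, red 3, blue 3.
The maximum is 11, held uniquely by purple.

purple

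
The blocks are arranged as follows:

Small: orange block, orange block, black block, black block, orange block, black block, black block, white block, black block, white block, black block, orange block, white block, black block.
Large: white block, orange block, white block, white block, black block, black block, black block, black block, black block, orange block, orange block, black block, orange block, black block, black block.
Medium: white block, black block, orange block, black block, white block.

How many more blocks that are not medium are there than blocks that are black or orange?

3

blocks that are not medium: 29.
blocks that are black or orange: 26.
29 − 26 = 3.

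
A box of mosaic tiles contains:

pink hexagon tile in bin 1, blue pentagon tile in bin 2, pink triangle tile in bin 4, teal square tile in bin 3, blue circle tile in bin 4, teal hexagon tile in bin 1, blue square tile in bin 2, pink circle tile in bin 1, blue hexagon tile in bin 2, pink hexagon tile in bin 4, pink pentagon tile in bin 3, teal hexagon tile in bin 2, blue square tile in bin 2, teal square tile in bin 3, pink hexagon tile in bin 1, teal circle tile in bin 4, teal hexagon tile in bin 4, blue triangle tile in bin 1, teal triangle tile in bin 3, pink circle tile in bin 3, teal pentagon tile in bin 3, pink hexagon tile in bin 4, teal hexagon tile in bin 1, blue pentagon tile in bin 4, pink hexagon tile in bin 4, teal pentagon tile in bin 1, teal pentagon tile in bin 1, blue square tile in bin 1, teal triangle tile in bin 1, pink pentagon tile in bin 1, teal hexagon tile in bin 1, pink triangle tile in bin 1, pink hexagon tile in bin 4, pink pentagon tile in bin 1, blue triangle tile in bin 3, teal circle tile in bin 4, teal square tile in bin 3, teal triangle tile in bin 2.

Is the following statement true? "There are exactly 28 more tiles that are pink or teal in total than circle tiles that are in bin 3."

|tiles that are pink or teal| = 29.
|circle tiles in bin 3| = 1.
The claim requires 29 − 1 (= 28) to equal 28, which holds.

True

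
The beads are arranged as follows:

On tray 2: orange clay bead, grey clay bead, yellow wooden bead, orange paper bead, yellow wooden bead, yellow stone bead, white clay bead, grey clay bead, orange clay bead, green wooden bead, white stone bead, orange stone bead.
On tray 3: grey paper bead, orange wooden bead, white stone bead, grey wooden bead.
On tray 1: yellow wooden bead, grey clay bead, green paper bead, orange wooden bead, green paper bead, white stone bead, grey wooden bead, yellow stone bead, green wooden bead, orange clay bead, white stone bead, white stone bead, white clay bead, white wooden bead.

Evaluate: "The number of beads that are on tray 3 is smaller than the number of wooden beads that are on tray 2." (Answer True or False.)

|beads on tray 3| = 4.
|wooden beads on tray 2| = 3.
The claim requires 4 < 3, which does not hold.

False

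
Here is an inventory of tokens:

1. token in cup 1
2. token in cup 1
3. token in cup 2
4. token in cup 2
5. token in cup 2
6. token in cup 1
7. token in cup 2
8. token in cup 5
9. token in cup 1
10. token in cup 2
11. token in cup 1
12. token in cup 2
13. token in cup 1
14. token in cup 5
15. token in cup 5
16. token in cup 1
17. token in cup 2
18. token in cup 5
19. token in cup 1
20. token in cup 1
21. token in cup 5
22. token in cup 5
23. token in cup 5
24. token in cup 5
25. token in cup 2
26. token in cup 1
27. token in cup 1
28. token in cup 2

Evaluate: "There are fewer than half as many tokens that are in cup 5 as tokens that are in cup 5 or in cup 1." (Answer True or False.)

True

There are 8 tokens in cup 5.
There are 19 tokens in cup 5 or in cup 1.
The claim requires 2 × 8 = 16 < 19, which holds.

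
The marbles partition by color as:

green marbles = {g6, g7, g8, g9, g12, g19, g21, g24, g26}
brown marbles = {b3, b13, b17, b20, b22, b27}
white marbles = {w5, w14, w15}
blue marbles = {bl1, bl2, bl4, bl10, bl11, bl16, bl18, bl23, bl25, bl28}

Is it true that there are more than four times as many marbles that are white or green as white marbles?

marbles that are white or green: 12.
white marbles: 3.
The claim requires 12 > 4 × 3 = 12, which does not hold.

False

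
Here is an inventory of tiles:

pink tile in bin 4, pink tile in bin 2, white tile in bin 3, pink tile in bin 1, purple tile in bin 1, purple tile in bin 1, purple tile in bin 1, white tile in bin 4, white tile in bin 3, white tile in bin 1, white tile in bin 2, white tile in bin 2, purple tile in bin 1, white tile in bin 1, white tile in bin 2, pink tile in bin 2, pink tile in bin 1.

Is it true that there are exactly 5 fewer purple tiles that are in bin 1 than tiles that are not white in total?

|purple tiles in bin 1| = 4.
|tiles that are not white| = 9.
The claim requires 9 − 4 (= 5) to equal 5, which holds.

True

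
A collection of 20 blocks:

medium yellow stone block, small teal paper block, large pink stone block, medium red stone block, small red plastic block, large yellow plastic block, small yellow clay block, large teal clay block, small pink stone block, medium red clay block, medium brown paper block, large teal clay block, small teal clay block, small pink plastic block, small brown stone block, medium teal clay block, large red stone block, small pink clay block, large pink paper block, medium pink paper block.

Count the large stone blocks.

2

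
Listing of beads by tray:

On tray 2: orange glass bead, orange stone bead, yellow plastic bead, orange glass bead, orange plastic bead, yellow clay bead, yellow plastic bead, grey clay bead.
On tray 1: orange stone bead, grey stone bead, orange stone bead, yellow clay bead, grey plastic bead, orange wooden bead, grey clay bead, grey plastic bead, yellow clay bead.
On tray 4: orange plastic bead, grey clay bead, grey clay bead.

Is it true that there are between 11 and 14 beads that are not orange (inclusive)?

True

There are 12 beads that are not orange.
The claim requires 11 ≤ 12 ≤ 14, which holds.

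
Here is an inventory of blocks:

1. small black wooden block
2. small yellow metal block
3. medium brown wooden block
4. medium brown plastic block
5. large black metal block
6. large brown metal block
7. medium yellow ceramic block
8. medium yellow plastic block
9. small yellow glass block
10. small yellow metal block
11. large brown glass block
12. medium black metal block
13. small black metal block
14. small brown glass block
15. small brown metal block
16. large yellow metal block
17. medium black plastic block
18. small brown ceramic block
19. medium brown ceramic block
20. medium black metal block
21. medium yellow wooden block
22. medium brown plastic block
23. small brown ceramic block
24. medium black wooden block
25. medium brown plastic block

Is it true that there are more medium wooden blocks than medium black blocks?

False

|medium wooden blocks| = 3.
|medium black blocks| = 4.
The claim requires 3 > 4, which does not hold.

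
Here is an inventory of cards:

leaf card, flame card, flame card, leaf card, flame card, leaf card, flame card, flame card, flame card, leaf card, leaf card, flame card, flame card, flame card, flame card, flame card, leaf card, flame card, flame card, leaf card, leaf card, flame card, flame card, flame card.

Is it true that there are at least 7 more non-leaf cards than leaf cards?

True

|non-leaf cards| = 16.
|leaf cards| = 8.
The claim requires 16 − 8 = 8 ≥ 7, which holds.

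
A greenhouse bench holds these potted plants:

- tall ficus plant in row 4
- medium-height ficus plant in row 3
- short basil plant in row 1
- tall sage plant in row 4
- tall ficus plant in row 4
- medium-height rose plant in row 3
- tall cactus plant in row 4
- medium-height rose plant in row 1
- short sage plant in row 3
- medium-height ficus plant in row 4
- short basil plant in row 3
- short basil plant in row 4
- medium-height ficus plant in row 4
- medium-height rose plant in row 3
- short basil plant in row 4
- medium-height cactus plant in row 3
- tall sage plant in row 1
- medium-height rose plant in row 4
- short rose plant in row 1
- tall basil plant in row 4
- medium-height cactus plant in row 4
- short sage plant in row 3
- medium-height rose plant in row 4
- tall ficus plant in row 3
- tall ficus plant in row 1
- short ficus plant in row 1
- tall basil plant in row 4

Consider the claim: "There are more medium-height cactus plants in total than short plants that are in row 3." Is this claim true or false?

False

|medium-height cactus plants| = 2.
|short plants in row 3| = 3.
The claim requires 2 > 3, which does not hold.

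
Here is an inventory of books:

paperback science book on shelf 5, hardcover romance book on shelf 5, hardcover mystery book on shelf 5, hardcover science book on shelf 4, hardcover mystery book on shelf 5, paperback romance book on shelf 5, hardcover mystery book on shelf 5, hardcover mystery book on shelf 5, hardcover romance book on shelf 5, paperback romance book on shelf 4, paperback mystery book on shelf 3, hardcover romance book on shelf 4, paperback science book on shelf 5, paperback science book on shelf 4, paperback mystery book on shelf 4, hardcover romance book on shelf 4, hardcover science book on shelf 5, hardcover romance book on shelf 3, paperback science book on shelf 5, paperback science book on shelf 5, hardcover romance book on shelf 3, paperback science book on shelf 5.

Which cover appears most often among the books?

Counts by cover: hardcover 12, paperback 10.
The maximum is 12, held uniquely by hardcover.

hardcover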